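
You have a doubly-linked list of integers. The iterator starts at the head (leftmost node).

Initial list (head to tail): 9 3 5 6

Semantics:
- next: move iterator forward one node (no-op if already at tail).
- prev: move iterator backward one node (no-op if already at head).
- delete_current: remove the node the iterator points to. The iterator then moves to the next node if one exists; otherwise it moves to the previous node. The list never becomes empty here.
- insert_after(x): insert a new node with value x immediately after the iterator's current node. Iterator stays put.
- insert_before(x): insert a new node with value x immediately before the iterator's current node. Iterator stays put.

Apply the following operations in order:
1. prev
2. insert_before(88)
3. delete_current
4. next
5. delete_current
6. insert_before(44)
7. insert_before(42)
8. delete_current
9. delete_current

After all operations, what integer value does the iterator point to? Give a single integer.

After 1 (prev): list=[9, 3, 5, 6] cursor@9
After 2 (insert_before(88)): list=[88, 9, 3, 5, 6] cursor@9
After 3 (delete_current): list=[88, 3, 5, 6] cursor@3
After 4 (next): list=[88, 3, 5, 6] cursor@5
After 5 (delete_current): list=[88, 3, 6] cursor@6
After 6 (insert_before(44)): list=[88, 3, 44, 6] cursor@6
After 7 (insert_before(42)): list=[88, 3, 44, 42, 6] cursor@6
After 8 (delete_current): list=[88, 3, 44, 42] cursor@42
After 9 (delete_current): list=[88, 3, 44] cursor@44

Answer: 44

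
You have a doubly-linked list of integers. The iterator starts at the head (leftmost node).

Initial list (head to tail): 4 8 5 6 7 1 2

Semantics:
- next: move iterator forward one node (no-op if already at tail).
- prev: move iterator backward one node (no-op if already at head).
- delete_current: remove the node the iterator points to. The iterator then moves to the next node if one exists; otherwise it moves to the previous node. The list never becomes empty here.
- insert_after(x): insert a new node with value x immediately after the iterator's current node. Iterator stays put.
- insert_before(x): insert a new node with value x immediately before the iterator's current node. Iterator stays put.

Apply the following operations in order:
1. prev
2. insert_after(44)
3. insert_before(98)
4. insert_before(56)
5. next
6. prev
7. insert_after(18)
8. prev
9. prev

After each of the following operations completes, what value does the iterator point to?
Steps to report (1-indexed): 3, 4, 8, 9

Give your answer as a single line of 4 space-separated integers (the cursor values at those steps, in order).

After 1 (prev): list=[4, 8, 5, 6, 7, 1, 2] cursor@4
After 2 (insert_after(44)): list=[4, 44, 8, 5, 6, 7, 1, 2] cursor@4
After 3 (insert_before(98)): list=[98, 4, 44, 8, 5, 6, 7, 1, 2] cursor@4
After 4 (insert_before(56)): list=[98, 56, 4, 44, 8, 5, 6, 7, 1, 2] cursor@4
After 5 (next): list=[98, 56, 4, 44, 8, 5, 6, 7, 1, 2] cursor@44
After 6 (prev): list=[98, 56, 4, 44, 8, 5, 6, 7, 1, 2] cursor@4
After 7 (insert_after(18)): list=[98, 56, 4, 18, 44, 8, 5, 6, 7, 1, 2] cursor@4
After 8 (prev): list=[98, 56, 4, 18, 44, 8, 5, 6, 7, 1, 2] cursor@56
After 9 (prev): list=[98, 56, 4, 18, 44, 8, 5, 6, 7, 1, 2] cursor@98

Answer: 4 4 56 98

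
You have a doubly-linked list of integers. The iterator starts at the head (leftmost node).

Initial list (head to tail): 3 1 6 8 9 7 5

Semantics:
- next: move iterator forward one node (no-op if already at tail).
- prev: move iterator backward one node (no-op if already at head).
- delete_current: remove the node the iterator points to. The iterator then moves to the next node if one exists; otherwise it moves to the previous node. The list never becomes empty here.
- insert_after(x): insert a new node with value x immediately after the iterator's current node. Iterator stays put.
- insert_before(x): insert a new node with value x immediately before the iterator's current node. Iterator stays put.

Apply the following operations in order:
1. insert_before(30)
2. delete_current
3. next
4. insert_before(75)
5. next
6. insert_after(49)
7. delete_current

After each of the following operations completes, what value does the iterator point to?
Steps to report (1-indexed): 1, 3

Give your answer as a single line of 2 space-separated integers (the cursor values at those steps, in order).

Answer: 3 6

Derivation:
After 1 (insert_before(30)): list=[30, 3, 1, 6, 8, 9, 7, 5] cursor@3
After 2 (delete_current): list=[30, 1, 6, 8, 9, 7, 5] cursor@1
After 3 (next): list=[30, 1, 6, 8, 9, 7, 5] cursor@6
After 4 (insert_before(75)): list=[30, 1, 75, 6, 8, 9, 7, 5] cursor@6
After 5 (next): list=[30, 1, 75, 6, 8, 9, 7, 5] cursor@8
After 6 (insert_after(49)): list=[30, 1, 75, 6, 8, 49, 9, 7, 5] cursor@8
After 7 (delete_current): list=[30, 1, 75, 6, 49, 9, 7, 5] cursor@49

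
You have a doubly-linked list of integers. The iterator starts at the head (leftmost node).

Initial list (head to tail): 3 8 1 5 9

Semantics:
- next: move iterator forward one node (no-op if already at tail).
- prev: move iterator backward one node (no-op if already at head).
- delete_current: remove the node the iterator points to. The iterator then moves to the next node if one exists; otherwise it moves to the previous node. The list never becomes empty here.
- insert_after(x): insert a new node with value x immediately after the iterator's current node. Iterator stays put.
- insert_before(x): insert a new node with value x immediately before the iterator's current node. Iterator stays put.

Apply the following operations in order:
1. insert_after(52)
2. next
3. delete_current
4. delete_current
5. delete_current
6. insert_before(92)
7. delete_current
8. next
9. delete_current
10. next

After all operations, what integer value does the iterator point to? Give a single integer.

After 1 (insert_after(52)): list=[3, 52, 8, 1, 5, 9] cursor@3
After 2 (next): list=[3, 52, 8, 1, 5, 9] cursor@52
After 3 (delete_current): list=[3, 8, 1, 5, 9] cursor@8
After 4 (delete_current): list=[3, 1, 5, 9] cursor@1
After 5 (delete_current): list=[3, 5, 9] cursor@5
After 6 (insert_before(92)): list=[3, 92, 5, 9] cursor@5
After 7 (delete_current): list=[3, 92, 9] cursor@9
After 8 (next): list=[3, 92, 9] cursor@9
After 9 (delete_current): list=[3, 92] cursor@92
After 10 (next): list=[3, 92] cursor@92

Answer: 92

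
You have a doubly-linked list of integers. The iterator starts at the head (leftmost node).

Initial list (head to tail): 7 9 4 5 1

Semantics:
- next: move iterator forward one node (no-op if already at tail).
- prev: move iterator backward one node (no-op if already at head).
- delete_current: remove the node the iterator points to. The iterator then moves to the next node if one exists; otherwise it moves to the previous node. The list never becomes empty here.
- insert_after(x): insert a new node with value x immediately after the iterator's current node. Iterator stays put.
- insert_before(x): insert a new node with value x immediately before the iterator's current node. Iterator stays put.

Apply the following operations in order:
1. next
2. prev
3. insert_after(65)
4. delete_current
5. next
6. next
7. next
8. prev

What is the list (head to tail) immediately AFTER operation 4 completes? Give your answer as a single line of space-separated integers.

Answer: 65 9 4 5 1

Derivation:
After 1 (next): list=[7, 9, 4, 5, 1] cursor@9
After 2 (prev): list=[7, 9, 4, 5, 1] cursor@7
After 3 (insert_after(65)): list=[7, 65, 9, 4, 5, 1] cursor@7
After 4 (delete_current): list=[65, 9, 4, 5, 1] cursor@65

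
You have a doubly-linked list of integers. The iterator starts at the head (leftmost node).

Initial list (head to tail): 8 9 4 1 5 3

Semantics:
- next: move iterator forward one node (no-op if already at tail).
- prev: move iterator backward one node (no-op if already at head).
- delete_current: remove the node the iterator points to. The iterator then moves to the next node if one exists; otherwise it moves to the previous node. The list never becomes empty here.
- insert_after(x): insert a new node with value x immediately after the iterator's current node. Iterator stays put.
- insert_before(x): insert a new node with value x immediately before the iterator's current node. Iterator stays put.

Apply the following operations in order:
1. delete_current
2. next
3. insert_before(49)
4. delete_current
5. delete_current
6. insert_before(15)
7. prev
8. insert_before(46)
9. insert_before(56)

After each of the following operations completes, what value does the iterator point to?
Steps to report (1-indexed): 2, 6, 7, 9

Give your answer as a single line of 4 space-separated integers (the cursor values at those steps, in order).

After 1 (delete_current): list=[9, 4, 1, 5, 3] cursor@9
After 2 (next): list=[9, 4, 1, 5, 3] cursor@4
After 3 (insert_before(49)): list=[9, 49, 4, 1, 5, 3] cursor@4
After 4 (delete_current): list=[9, 49, 1, 5, 3] cursor@1
After 5 (delete_current): list=[9, 49, 5, 3] cursor@5
After 6 (insert_before(15)): list=[9, 49, 15, 5, 3] cursor@5
After 7 (prev): list=[9, 49, 15, 5, 3] cursor@15
After 8 (insert_before(46)): list=[9, 49, 46, 15, 5, 3] cursor@15
After 9 (insert_before(56)): list=[9, 49, 46, 56, 15, 5, 3] cursor@15

Answer: 4 5 15 15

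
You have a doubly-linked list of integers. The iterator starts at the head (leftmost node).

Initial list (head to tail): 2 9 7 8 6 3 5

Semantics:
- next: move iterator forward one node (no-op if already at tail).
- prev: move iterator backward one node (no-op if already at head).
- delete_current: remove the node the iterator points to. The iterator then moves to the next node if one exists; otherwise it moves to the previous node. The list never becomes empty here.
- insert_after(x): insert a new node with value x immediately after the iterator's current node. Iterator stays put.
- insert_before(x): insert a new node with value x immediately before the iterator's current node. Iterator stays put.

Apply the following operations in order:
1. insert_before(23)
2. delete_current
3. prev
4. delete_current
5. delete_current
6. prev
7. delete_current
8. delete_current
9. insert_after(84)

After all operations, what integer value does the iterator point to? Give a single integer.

Answer: 6

Derivation:
After 1 (insert_before(23)): list=[23, 2, 9, 7, 8, 6, 3, 5] cursor@2
After 2 (delete_current): list=[23, 9, 7, 8, 6, 3, 5] cursor@9
After 3 (prev): list=[23, 9, 7, 8, 6, 3, 5] cursor@23
After 4 (delete_current): list=[9, 7, 8, 6, 3, 5] cursor@9
After 5 (delete_current): list=[7, 8, 6, 3, 5] cursor@7
After 6 (prev): list=[7, 8, 6, 3, 5] cursor@7
After 7 (delete_current): list=[8, 6, 3, 5] cursor@8
After 8 (delete_current): list=[6, 3, 5] cursor@6
After 9 (insert_after(84)): list=[6, 84, 3, 5] cursor@6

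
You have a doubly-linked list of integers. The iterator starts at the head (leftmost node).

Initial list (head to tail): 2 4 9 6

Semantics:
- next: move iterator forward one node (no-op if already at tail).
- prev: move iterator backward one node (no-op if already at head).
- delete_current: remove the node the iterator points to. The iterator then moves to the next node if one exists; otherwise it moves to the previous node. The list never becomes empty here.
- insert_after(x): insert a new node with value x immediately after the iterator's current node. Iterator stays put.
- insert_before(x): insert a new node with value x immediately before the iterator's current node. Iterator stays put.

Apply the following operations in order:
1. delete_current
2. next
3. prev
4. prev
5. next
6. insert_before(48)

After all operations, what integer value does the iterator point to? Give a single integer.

After 1 (delete_current): list=[4, 9, 6] cursor@4
After 2 (next): list=[4, 9, 6] cursor@9
After 3 (prev): list=[4, 9, 6] cursor@4
After 4 (prev): list=[4, 9, 6] cursor@4
After 5 (next): list=[4, 9, 6] cursor@9
After 6 (insert_before(48)): list=[4, 48, 9, 6] cursor@9

Answer: 9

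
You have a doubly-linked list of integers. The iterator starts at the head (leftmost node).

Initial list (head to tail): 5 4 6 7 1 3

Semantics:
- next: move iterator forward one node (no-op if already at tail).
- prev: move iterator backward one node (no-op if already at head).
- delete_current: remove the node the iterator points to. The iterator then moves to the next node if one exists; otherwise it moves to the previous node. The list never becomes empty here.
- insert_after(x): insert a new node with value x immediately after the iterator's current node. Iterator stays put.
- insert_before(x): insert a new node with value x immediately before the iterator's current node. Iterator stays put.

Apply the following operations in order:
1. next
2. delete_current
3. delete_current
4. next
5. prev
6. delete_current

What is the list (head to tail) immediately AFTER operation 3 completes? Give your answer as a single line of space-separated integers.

After 1 (next): list=[5, 4, 6, 7, 1, 3] cursor@4
After 2 (delete_current): list=[5, 6, 7, 1, 3] cursor@6
After 3 (delete_current): list=[5, 7, 1, 3] cursor@7

Answer: 5 7 1 3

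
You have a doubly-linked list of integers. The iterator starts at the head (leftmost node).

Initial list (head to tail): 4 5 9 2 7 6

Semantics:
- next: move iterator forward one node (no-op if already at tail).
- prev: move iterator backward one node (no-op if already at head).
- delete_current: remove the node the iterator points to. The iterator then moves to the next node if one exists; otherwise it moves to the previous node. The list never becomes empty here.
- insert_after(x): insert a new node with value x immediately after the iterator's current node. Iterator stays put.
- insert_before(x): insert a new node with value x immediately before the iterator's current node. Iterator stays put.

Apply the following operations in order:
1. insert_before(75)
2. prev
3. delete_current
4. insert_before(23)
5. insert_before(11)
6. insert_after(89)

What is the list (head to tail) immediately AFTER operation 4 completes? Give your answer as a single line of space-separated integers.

After 1 (insert_before(75)): list=[75, 4, 5, 9, 2, 7, 6] cursor@4
After 2 (prev): list=[75, 4, 5, 9, 2, 7, 6] cursor@75
After 3 (delete_current): list=[4, 5, 9, 2, 7, 6] cursor@4
After 4 (insert_before(23)): list=[23, 4, 5, 9, 2, 7, 6] cursor@4

Answer: 23 4 5 9 2 7 6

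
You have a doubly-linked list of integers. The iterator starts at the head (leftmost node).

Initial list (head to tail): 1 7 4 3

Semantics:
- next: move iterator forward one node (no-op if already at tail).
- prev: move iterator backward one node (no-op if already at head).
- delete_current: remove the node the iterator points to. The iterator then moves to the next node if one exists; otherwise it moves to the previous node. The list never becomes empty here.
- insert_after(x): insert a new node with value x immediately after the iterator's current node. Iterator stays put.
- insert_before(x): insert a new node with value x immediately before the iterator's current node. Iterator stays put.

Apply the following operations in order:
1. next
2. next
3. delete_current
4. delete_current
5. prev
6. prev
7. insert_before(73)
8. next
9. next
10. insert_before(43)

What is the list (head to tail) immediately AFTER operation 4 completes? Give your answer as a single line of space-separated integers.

After 1 (next): list=[1, 7, 4, 3] cursor@7
After 2 (next): list=[1, 7, 4, 3] cursor@4
After 3 (delete_current): list=[1, 7, 3] cursor@3
After 4 (delete_current): list=[1, 7] cursor@7

Answer: 1 7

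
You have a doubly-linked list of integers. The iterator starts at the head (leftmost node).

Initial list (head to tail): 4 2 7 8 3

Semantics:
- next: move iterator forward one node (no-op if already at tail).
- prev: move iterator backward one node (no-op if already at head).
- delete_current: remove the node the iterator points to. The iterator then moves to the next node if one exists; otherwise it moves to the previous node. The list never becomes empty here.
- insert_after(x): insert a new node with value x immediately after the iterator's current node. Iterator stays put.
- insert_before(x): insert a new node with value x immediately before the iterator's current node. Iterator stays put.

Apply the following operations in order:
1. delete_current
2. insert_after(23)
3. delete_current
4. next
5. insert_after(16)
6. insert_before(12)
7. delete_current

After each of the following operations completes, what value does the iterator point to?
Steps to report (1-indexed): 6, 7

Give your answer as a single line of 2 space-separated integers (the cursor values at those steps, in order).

Answer: 7 16

Derivation:
After 1 (delete_current): list=[2, 7, 8, 3] cursor@2
After 2 (insert_after(23)): list=[2, 23, 7, 8, 3] cursor@2
After 3 (delete_current): list=[23, 7, 8, 3] cursor@23
After 4 (next): list=[23, 7, 8, 3] cursor@7
After 5 (insert_after(16)): list=[23, 7, 16, 8, 3] cursor@7
After 6 (insert_before(12)): list=[23, 12, 7, 16, 8, 3] cursor@7
After 7 (delete_current): list=[23, 12, 16, 8, 3] cursor@16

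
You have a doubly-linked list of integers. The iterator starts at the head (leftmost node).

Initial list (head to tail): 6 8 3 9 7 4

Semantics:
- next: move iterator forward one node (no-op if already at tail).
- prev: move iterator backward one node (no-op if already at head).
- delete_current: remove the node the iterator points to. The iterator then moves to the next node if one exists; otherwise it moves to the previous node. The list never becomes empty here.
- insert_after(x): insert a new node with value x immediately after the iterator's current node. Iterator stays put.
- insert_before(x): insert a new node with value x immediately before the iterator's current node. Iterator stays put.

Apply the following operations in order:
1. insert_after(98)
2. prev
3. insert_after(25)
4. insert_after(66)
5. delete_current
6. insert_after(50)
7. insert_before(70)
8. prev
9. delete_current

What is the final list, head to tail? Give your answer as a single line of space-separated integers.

After 1 (insert_after(98)): list=[6, 98, 8, 3, 9, 7, 4] cursor@6
After 2 (prev): list=[6, 98, 8, 3, 9, 7, 4] cursor@6
After 3 (insert_after(25)): list=[6, 25, 98, 8, 3, 9, 7, 4] cursor@6
After 4 (insert_after(66)): list=[6, 66, 25, 98, 8, 3, 9, 7, 4] cursor@6
After 5 (delete_current): list=[66, 25, 98, 8, 3, 9, 7, 4] cursor@66
After 6 (insert_after(50)): list=[66, 50, 25, 98, 8, 3, 9, 7, 4] cursor@66
After 7 (insert_before(70)): list=[70, 66, 50, 25, 98, 8, 3, 9, 7, 4] cursor@66
After 8 (prev): list=[70, 66, 50, 25, 98, 8, 3, 9, 7, 4] cursor@70
After 9 (delete_current): list=[66, 50, 25, 98, 8, 3, 9, 7, 4] cursor@66

Answer: 66 50 25 98 8 3 9 7 4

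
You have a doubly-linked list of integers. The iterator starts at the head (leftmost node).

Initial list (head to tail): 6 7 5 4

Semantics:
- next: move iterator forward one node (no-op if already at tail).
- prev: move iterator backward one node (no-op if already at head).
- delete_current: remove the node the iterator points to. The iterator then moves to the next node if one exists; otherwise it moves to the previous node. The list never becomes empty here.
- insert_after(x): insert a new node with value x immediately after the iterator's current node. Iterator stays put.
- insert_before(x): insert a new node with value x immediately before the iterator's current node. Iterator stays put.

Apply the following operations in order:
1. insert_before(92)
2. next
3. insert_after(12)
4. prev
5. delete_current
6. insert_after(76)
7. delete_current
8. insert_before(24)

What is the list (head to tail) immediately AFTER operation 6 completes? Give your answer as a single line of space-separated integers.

Answer: 92 7 76 12 5 4

Derivation:
After 1 (insert_before(92)): list=[92, 6, 7, 5, 4] cursor@6
After 2 (next): list=[92, 6, 7, 5, 4] cursor@7
After 3 (insert_after(12)): list=[92, 6, 7, 12, 5, 4] cursor@7
After 4 (prev): list=[92, 6, 7, 12, 5, 4] cursor@6
After 5 (delete_current): list=[92, 7, 12, 5, 4] cursor@7
After 6 (insert_after(76)): list=[92, 7, 76, 12, 5, 4] cursor@7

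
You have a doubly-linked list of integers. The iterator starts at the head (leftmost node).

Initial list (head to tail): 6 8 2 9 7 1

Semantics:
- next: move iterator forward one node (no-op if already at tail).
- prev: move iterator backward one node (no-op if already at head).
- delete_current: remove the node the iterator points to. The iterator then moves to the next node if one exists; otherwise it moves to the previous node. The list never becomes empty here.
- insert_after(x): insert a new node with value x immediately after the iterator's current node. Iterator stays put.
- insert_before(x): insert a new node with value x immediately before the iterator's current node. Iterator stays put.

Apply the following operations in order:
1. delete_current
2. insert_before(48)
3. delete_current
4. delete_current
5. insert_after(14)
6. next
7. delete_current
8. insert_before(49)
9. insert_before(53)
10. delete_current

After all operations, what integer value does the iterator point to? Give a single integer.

Answer: 1

Derivation:
After 1 (delete_current): list=[8, 2, 9, 7, 1] cursor@8
After 2 (insert_before(48)): list=[48, 8, 2, 9, 7, 1] cursor@8
After 3 (delete_current): list=[48, 2, 9, 7, 1] cursor@2
After 4 (delete_current): list=[48, 9, 7, 1] cursor@9
After 5 (insert_after(14)): list=[48, 9, 14, 7, 1] cursor@9
After 6 (next): list=[48, 9, 14, 7, 1] cursor@14
After 7 (delete_current): list=[48, 9, 7, 1] cursor@7
After 8 (insert_before(49)): list=[48, 9, 49, 7, 1] cursor@7
After 9 (insert_before(53)): list=[48, 9, 49, 53, 7, 1] cursor@7
After 10 (delete_current): list=[48, 9, 49, 53, 1] cursor@1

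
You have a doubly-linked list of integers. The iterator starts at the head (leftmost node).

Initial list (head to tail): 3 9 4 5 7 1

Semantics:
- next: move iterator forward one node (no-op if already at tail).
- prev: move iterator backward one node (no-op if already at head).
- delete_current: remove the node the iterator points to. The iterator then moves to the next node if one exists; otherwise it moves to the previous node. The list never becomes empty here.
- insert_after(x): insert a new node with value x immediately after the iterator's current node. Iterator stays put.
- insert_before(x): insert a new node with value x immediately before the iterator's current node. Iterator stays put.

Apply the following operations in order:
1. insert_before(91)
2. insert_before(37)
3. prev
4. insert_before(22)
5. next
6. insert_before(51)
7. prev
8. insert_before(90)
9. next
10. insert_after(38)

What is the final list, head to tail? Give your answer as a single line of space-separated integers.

Answer: 91 22 37 90 51 3 38 9 4 5 7 1

Derivation:
After 1 (insert_before(91)): list=[91, 3, 9, 4, 5, 7, 1] cursor@3
After 2 (insert_before(37)): list=[91, 37, 3, 9, 4, 5, 7, 1] cursor@3
After 3 (prev): list=[91, 37, 3, 9, 4, 5, 7, 1] cursor@37
After 4 (insert_before(22)): list=[91, 22, 37, 3, 9, 4, 5, 7, 1] cursor@37
After 5 (next): list=[91, 22, 37, 3, 9, 4, 5, 7, 1] cursor@3
After 6 (insert_before(51)): list=[91, 22, 37, 51, 3, 9, 4, 5, 7, 1] cursor@3
After 7 (prev): list=[91, 22, 37, 51, 3, 9, 4, 5, 7, 1] cursor@51
After 8 (insert_before(90)): list=[91, 22, 37, 90, 51, 3, 9, 4, 5, 7, 1] cursor@51
After 9 (next): list=[91, 22, 37, 90, 51, 3, 9, 4, 5, 7, 1] cursor@3
After 10 (insert_after(38)): list=[91, 22, 37, 90, 51, 3, 38, 9, 4, 5, 7, 1] cursor@3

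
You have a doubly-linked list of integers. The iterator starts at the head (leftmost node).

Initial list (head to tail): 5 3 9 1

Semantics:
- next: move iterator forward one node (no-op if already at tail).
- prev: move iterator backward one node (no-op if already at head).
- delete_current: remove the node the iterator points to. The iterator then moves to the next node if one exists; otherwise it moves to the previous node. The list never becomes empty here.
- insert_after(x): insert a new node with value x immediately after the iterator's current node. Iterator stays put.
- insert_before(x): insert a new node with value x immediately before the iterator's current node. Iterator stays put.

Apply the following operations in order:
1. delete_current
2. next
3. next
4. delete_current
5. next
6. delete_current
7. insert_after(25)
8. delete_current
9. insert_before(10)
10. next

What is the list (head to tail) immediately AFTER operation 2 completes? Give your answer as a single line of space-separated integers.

Answer: 3 9 1

Derivation:
After 1 (delete_current): list=[3, 9, 1] cursor@3
After 2 (next): list=[3, 9, 1] cursor@9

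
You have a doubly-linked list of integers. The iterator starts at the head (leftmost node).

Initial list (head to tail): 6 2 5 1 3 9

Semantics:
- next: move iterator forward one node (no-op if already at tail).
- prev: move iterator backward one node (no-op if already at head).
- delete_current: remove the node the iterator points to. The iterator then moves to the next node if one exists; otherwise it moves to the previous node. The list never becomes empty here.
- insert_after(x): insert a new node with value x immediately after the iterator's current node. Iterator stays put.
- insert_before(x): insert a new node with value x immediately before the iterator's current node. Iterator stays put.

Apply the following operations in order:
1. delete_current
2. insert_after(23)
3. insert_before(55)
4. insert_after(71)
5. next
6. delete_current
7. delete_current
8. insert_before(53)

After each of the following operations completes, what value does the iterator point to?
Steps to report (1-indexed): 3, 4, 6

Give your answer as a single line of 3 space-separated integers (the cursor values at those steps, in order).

After 1 (delete_current): list=[2, 5, 1, 3, 9] cursor@2
After 2 (insert_after(23)): list=[2, 23, 5, 1, 3, 9] cursor@2
After 3 (insert_before(55)): list=[55, 2, 23, 5, 1, 3, 9] cursor@2
After 4 (insert_after(71)): list=[55, 2, 71, 23, 5, 1, 3, 9] cursor@2
After 5 (next): list=[55, 2, 71, 23, 5, 1, 3, 9] cursor@71
After 6 (delete_current): list=[55, 2, 23, 5, 1, 3, 9] cursor@23
After 7 (delete_current): list=[55, 2, 5, 1, 3, 9] cursor@5
After 8 (insert_before(53)): list=[55, 2, 53, 5, 1, 3, 9] cursor@5

Answer: 2 2 23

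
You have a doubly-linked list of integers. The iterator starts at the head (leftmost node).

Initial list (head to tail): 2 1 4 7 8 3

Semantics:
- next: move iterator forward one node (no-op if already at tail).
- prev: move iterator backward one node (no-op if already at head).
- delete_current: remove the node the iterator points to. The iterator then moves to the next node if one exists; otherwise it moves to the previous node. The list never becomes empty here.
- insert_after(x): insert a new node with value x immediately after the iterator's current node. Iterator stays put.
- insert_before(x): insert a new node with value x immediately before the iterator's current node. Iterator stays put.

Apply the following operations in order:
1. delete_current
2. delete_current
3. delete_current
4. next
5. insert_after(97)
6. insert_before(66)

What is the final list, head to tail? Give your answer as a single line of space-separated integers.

After 1 (delete_current): list=[1, 4, 7, 8, 3] cursor@1
After 2 (delete_current): list=[4, 7, 8, 3] cursor@4
After 3 (delete_current): list=[7, 8, 3] cursor@7
After 4 (next): list=[7, 8, 3] cursor@8
After 5 (insert_after(97)): list=[7, 8, 97, 3] cursor@8
After 6 (insert_before(66)): list=[7, 66, 8, 97, 3] cursor@8

Answer: 7 66 8 97 3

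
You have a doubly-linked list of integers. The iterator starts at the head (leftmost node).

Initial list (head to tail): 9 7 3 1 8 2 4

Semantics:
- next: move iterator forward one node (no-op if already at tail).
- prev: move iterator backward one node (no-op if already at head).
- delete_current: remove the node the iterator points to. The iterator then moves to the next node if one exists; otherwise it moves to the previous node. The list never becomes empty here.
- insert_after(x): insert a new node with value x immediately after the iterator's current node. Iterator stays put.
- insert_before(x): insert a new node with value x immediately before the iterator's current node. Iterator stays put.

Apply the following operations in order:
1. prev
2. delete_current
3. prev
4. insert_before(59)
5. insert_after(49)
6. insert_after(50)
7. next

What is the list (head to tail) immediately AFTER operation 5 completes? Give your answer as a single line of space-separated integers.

Answer: 59 7 49 3 1 8 2 4

Derivation:
After 1 (prev): list=[9, 7, 3, 1, 8, 2, 4] cursor@9
After 2 (delete_current): list=[7, 3, 1, 8, 2, 4] cursor@7
After 3 (prev): list=[7, 3, 1, 8, 2, 4] cursor@7
After 4 (insert_before(59)): list=[59, 7, 3, 1, 8, 2, 4] cursor@7
After 5 (insert_after(49)): list=[59, 7, 49, 3, 1, 8, 2, 4] cursor@7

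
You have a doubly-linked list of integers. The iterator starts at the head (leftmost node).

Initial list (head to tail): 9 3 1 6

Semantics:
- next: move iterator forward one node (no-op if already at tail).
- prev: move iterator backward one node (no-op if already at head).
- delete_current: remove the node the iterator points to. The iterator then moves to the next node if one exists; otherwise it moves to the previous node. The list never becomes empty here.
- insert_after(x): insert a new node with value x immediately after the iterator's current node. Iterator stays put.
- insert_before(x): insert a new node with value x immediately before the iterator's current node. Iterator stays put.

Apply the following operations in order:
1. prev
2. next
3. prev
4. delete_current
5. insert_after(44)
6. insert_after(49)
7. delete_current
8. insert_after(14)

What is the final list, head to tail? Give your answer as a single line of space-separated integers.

Answer: 49 14 44 1 6

Derivation:
After 1 (prev): list=[9, 3, 1, 6] cursor@9
After 2 (next): list=[9, 3, 1, 6] cursor@3
After 3 (prev): list=[9, 3, 1, 6] cursor@9
After 4 (delete_current): list=[3, 1, 6] cursor@3
After 5 (insert_after(44)): list=[3, 44, 1, 6] cursor@3
After 6 (insert_after(49)): list=[3, 49, 44, 1, 6] cursor@3
After 7 (delete_current): list=[49, 44, 1, 6] cursor@49
After 8 (insert_after(14)): list=[49, 14, 44, 1, 6] cursor@49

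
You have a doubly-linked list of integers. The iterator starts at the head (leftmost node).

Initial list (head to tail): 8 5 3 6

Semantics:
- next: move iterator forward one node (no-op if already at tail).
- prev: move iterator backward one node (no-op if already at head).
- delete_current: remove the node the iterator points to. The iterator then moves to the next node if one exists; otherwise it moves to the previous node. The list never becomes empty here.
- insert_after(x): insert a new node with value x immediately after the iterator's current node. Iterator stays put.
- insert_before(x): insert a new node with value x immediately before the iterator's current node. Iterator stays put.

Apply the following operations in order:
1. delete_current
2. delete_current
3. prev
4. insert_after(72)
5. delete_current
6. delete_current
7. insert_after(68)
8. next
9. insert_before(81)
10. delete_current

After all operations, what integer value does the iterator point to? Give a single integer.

After 1 (delete_current): list=[5, 3, 6] cursor@5
After 2 (delete_current): list=[3, 6] cursor@3
After 3 (prev): list=[3, 6] cursor@3
After 4 (insert_after(72)): list=[3, 72, 6] cursor@3
After 5 (delete_current): list=[72, 6] cursor@72
After 6 (delete_current): list=[6] cursor@6
After 7 (insert_after(68)): list=[6, 68] cursor@6
After 8 (next): list=[6, 68] cursor@68
After 9 (insert_before(81)): list=[6, 81, 68] cursor@68
After 10 (delete_current): list=[6, 81] cursor@81

Answer: 81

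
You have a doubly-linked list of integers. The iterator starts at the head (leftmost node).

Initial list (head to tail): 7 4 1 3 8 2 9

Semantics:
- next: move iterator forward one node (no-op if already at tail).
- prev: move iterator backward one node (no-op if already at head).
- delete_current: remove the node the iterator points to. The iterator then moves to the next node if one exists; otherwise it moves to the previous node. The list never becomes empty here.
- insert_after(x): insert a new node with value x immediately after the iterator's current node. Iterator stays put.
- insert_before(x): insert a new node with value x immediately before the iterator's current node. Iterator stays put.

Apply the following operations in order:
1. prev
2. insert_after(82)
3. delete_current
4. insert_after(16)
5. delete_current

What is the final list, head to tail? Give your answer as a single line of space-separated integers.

Answer: 16 4 1 3 8 2 9

Derivation:
After 1 (prev): list=[7, 4, 1, 3, 8, 2, 9] cursor@7
After 2 (insert_after(82)): list=[7, 82, 4, 1, 3, 8, 2, 9] cursor@7
After 3 (delete_current): list=[82, 4, 1, 3, 8, 2, 9] cursor@82
After 4 (insert_after(16)): list=[82, 16, 4, 1, 3, 8, 2, 9] cursor@82
After 5 (delete_current): list=[16, 4, 1, 3, 8, 2, 9] cursor@16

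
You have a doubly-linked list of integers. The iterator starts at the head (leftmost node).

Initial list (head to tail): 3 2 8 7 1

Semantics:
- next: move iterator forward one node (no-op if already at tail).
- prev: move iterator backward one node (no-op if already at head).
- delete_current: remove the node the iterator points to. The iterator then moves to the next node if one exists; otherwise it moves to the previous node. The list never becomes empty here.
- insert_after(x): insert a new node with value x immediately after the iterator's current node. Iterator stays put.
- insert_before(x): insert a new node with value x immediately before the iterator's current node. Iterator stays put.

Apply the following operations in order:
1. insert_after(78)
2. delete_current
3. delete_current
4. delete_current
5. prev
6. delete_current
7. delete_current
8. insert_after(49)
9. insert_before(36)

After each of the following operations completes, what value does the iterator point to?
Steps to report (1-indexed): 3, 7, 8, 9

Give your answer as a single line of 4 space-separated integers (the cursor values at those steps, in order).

Answer: 2 1 1 1

Derivation:
After 1 (insert_after(78)): list=[3, 78, 2, 8, 7, 1] cursor@3
After 2 (delete_current): list=[78, 2, 8, 7, 1] cursor@78
After 3 (delete_current): list=[2, 8, 7, 1] cursor@2
After 4 (delete_current): list=[8, 7, 1] cursor@8
After 5 (prev): list=[8, 7, 1] cursor@8
After 6 (delete_current): list=[7, 1] cursor@7
After 7 (delete_current): list=[1] cursor@1
After 8 (insert_after(49)): list=[1, 49] cursor@1
After 9 (insert_before(36)): list=[36, 1, 49] cursor@1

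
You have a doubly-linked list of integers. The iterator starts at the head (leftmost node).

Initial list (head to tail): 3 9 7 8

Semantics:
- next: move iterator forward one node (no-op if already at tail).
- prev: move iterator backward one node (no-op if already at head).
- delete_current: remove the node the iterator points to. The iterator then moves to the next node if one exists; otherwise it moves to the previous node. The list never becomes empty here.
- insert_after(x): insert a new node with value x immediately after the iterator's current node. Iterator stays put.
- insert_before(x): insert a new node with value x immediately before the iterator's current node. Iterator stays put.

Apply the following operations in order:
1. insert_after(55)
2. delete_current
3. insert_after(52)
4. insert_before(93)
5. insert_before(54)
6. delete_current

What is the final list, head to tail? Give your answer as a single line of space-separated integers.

After 1 (insert_after(55)): list=[3, 55, 9, 7, 8] cursor@3
After 2 (delete_current): list=[55, 9, 7, 8] cursor@55
After 3 (insert_after(52)): list=[55, 52, 9, 7, 8] cursor@55
After 4 (insert_before(93)): list=[93, 55, 52, 9, 7, 8] cursor@55
After 5 (insert_before(54)): list=[93, 54, 55, 52, 9, 7, 8] cursor@55
After 6 (delete_current): list=[93, 54, 52, 9, 7, 8] cursor@52

Answer: 93 54 52 9 7 8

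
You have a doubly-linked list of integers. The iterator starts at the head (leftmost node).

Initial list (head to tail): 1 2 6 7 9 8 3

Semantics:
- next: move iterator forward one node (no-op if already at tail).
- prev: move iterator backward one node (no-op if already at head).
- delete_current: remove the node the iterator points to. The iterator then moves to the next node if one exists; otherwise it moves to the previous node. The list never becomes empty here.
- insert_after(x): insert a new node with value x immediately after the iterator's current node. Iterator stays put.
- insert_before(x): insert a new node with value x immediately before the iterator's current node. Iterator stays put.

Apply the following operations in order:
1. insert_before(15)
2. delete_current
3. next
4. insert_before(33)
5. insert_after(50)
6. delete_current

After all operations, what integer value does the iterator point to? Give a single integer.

Answer: 50

Derivation:
After 1 (insert_before(15)): list=[15, 1, 2, 6, 7, 9, 8, 3] cursor@1
After 2 (delete_current): list=[15, 2, 6, 7, 9, 8, 3] cursor@2
After 3 (next): list=[15, 2, 6, 7, 9, 8, 3] cursor@6
After 4 (insert_before(33)): list=[15, 2, 33, 6, 7, 9, 8, 3] cursor@6
After 5 (insert_after(50)): list=[15, 2, 33, 6, 50, 7, 9, 8, 3] cursor@6
After 6 (delete_current): list=[15, 2, 33, 50, 7, 9, 8, 3] cursor@50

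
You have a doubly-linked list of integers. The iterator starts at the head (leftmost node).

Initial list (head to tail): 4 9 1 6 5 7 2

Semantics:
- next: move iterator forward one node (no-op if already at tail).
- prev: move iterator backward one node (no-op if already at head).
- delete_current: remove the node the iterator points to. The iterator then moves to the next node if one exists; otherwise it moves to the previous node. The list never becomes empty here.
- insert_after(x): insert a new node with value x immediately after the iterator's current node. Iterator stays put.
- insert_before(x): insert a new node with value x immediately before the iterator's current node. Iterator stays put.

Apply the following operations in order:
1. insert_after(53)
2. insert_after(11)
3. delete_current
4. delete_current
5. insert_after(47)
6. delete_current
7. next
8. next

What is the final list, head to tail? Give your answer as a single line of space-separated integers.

Answer: 47 9 1 6 5 7 2

Derivation:
After 1 (insert_after(53)): list=[4, 53, 9, 1, 6, 5, 7, 2] cursor@4
After 2 (insert_after(11)): list=[4, 11, 53, 9, 1, 6, 5, 7, 2] cursor@4
After 3 (delete_current): list=[11, 53, 9, 1, 6, 5, 7, 2] cursor@11
After 4 (delete_current): list=[53, 9, 1, 6, 5, 7, 2] cursor@53
After 5 (insert_after(47)): list=[53, 47, 9, 1, 6, 5, 7, 2] cursor@53
After 6 (delete_current): list=[47, 9, 1, 6, 5, 7, 2] cursor@47
After 7 (next): list=[47, 9, 1, 6, 5, 7, 2] cursor@9
After 8 (next): list=[47, 9, 1, 6, 5, 7, 2] cursor@1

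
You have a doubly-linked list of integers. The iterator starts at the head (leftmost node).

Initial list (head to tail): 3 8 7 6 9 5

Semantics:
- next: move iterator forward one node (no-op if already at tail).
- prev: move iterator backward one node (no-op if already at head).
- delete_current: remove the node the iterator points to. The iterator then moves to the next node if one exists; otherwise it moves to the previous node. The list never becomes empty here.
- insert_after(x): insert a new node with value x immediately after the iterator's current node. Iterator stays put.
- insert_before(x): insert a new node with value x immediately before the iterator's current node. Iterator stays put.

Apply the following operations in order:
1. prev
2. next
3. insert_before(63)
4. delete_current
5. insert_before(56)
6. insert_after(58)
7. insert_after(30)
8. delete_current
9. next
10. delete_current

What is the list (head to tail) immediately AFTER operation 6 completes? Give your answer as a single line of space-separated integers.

Answer: 3 63 56 7 58 6 9 5

Derivation:
After 1 (prev): list=[3, 8, 7, 6, 9, 5] cursor@3
After 2 (next): list=[3, 8, 7, 6, 9, 5] cursor@8
After 3 (insert_before(63)): list=[3, 63, 8, 7, 6, 9, 5] cursor@8
After 4 (delete_current): list=[3, 63, 7, 6, 9, 5] cursor@7
After 5 (insert_before(56)): list=[3, 63, 56, 7, 6, 9, 5] cursor@7
After 6 (insert_after(58)): list=[3, 63, 56, 7, 58, 6, 9, 5] cursor@7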